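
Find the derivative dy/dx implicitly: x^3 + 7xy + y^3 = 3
Take d/dx of both sides. Since y is implicitly a function of x, the chain rule attaches a y' = dy/dx factor whenever we differentiate through y.

Set F(x, y) = (left side) − (right side), so the curve is F = 0. Differentiating each term of F:
  d/dx[x^3] = 3x^2
  d/dx[7xy] = 7x·y' + 7y
  d/dx[y^3] = 3y^2·y'
  d/dx[-3] = 0

Collecting, the y'-free part is the partial derivative in x and the y' coefficient is the partial derivative in y:
  ∂F/∂x = 3x^2 + 7y
  ∂F/∂y = 7x + 3y^2

so d/dx[F(x, y(x))] = ∂F/∂x + (∂F/∂y)·y' = 0. Rearranging,
  dy/dx = -(∂F/∂x)/(∂F/∂y) = -(3x^2 + 7y)/(7x + 3y^2) = (-3x^2 - 7y)/(7x + 3y^2)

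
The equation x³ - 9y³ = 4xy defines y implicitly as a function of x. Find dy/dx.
Take d/dx of both sides. Since y is implicitly a function of x, the chain rule attaches a y' = dy/dx factor whenever we differentiate through y.

Set F(x, y) = (left side) − (right side), so the curve is F = 0. Differentiating each term of F:
  d/dx[x^3] = 3x^2
  d/dx[-4xy] = -4x·y' - 4y
  d/dx[-9y^3] = -27y^2·y'

Collecting, the y'-free part is the partial derivative in x and the y' coefficient is the partial derivative in y:
  ∂F/∂x = 3x^2 - 4y
  ∂F/∂y = -4x - 27y^2

so d/dx[F(x, y(x))] = ∂F/∂x + (∂F/∂y)·y' = 0. Rearranging,
  dy/dx = -(∂F/∂x)/(∂F/∂y) = -(3x^2 - 4y)/(-4x - 27y^2) = (3x^2 - 4y)/(4x + 27y^2)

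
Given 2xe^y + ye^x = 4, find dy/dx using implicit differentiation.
Apply d/dx to both sides, remembering that y depends on x. Each occurrence of y therefore brings in a y' = dy/dx via the chain rule.

With F(x, y) equal to the left-hand side minus the right, differentiate F term by term:
  d/dx[2x·e^(y)] = 2x·y'·e^(y) + 2e^(y)
  d/dx[y·e^(x)] = y·e^(x) + y'·e^(x)
  d/dx[-4] = 0
Adding these up, d/dx[F] = 0 becomes
  (y·e^(x) + 2e^(y)) + (2x·e^(y) + e^(x))·y' = 0,
so isolating y',
  dy/dx = -(y·e^(x) + 2e^(y))/(2x·e^(y) + e^(x)) = (-y·e^(x) - 2e^(y))/(2x·e^(y) + e^(x))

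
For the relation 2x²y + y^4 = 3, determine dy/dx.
Differentiate both sides with respect to x, treating y as y(x). By the chain rule, any term containing y contributes a factor of y' = dy/dx when we differentiate it.

Move every term to one side and write the relation as F(x, y) = 0. Term by term,
  d/dx[2x^2y] = 2x^2·y' + 4xy
  d/dx[y^4] = 4y^3·y'
  d/dx[-3] = 0

The pieces without y' make up ∂F/∂x and the coefficient of y' is ∂F/∂y:
  ∂F/∂x = 4xy,
  ∂F/∂y = 2x^2 + 4y^3.

Since d/dx[F] = ∂F/∂x + (∂F/∂y)·y' = 0, solve for y':
  (∂F/∂y)·y' = -∂F/∂x
  dy/dx = -(∂F/∂x)/(∂F/∂y) = -(4xy)/(2x^2 + 4y^3) = -2xy/(x^2 + 2y^3)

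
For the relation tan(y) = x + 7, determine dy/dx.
Differentiate the relation implicitly: treat y = y(x) and apply the chain rule, so every y-derivative picks up a y' = dy/dx factor.

With everything moved to the left-hand side, differentiate term by term:
  d/dx[-x] = -1
  d/dx[tan(y)] = y'(tan(y)^2 + 1)
  d/dx[-7] = 0

Separating the contributions that come from x directly and those that come through y:
  without y':      -1
  multiplying y':  tan(y)^2 + 1

so (-1) + (tan(y)^2 + 1)·y' = 0, and therefore
  dy/dx = -(-1)/(tan(y)^2 + 1) = cos(y)^2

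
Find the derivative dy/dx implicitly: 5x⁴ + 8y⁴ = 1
Differentiate both sides with respect to x, treating y as y(x). By the chain rule, any term containing y contributes a factor of y' = dy/dx when we differentiate it.

Move every term to one side and write the relation as F(x, y) = 0. Term by term,
  d/dx[5x^4] = 20x^3
  d/dx[8y^4] = 32y^3·y'
  d/dx[-1] = 0

The pieces without y' make up ∂F/∂x and the coefficient of y' is ∂F/∂y:
  ∂F/∂x = 20x^3,
  ∂F/∂y = 32y^3.

Since d/dx[F] = ∂F/∂x + (∂F/∂y)·y' = 0, solve for y':
  (∂F/∂y)·y' = -∂F/∂x
  dy/dx = -(∂F/∂x)/(∂F/∂y) = -(20x^3)/(32y^3) = -5x^3/(8y^3)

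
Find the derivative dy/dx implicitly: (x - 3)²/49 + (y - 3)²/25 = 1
Differentiate the relation implicitly: treat y = y(x) and apply the chain rule, so every y-derivative picks up a y' = dy/dx factor.

With everything moved to the left-hand side, differentiate term by term:
  d/dx[(x - 3)^2/49] = 2x/49 - 6/49
  d/dx[(y - 3)^2/25] = 2·y'(y - 3)/25
  d/dx[-1] = 0

Separating the contributions that come from x directly and those that come through y:
  without y':      2x/49 - 6/49
  multiplying y':  2y/25 - 6/25

so (2x/49 - 6/49) + (2y/25 - 6/25)·y' = 0, and therefore
  dy/dx = -(2x/49 - 6/49)/(2y/25 - 6/25)
        = -(2(x - 3)/49)/(2(y - 3)/25) = 25(3 - x)/(49(y - 3))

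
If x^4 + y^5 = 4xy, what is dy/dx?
Apply d/dx to both sides, remembering that y depends on x. Each occurrence of y therefore brings in a y' = dy/dx via the chain rule.

With F(x, y) equal to the left-hand side minus the right, differentiate F term by term:
  d/dx[x^4] = 4x^3
  d/dx[-4xy] = -4x·y' - 4y
  d/dx[y^5] = 5y^4·y'
Adding these up, d/dx[F] = 0 becomes
  (4x^3 - 4y) + (-4x + 5y^4)·y' = 0,
so isolating y',
  dy/dx = -(4x^3 - 4y)/(-4x + 5y^4) = 4(x^3 - y)/(4x - 5y^4)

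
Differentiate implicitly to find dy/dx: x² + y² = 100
Apply d/dx to both sides, remembering that y depends on x. Each occurrence of y therefore brings in a y' = dy/dx via the chain rule.

With F(x, y) equal to the left-hand side minus the right, differentiate F term by term:
  d/dx[x^2] = 2x
  d/dx[y^2] = 2y·y'
  d/dx[-100] = 0
Adding these up, d/dx[F] = 0 becomes
  (2x) + (2y)·y' = 0,
so isolating y',
  dy/dx = -(2x)/(2y) = -x/y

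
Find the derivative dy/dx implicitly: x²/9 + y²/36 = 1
Differentiate both sides with respect to x, treating y as y(x). By the chain rule, any term containing y contributes a factor of y' = dy/dx when we differentiate it.

Move every term to one side and write the relation as F(x, y) = 0. Term by term,
  d/dx[x^2/9] = 2x/9
  d/dx[y^2/36] = y·y'/18
  d/dx[-1] = 0

The pieces without y' make up ∂F/∂x and the coefficient of y' is ∂F/∂y:
  ∂F/∂x = 2x/9,
  ∂F/∂y = y/18.

Since d/dx[F] = ∂F/∂x + (∂F/∂y)·y' = 0, solve for y':
  (∂F/∂y)·y' = -∂F/∂x
  dy/dx = -(∂F/∂x)/(∂F/∂y) = -(2x/9)/(y/18) = -4x/y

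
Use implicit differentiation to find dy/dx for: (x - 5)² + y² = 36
Take d/dx of both sides. Since y is implicitly a function of x, the chain rule attaches a y' = dy/dx factor whenever we differentiate through y.

Set F(x, y) = (left side) − (right side), so the curve is F = 0. Differentiating each term of F:
  d/dx[y^2] = 2y·y'
  d/dx[(x - 5)^2] = 2x - 10
  d/dx[-36] = 0

Collecting, the y'-free part is the partial derivative in x and the y' coefficient is the partial derivative in y:
  ∂F/∂x = 2x - 10
  ∂F/∂y = 2y

so d/dx[F(x, y(x))] = ∂F/∂x + (∂F/∂y)·y' = 0. Rearranging,
  dy/dx = -(∂F/∂x)/(∂F/∂y) = -(2x - 10)/(2y) = (5 - x)/y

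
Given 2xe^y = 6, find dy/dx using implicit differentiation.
Apply d/dx to both sides, remembering that y depends on x. Each occurrence of y therefore brings in a y' = dy/dx via the chain rule.

With F(x, y) equal to the left-hand side minus the right, differentiate F term by term:
  d/dx[2x·e^(y)] = 2x·y'·e^(y) + 2e^(y)
  d/dx[-6] = 0
Adding these up, d/dx[F] = 0 becomes
  (2e^(y)) + (2x·e^(y))·y' = 0,
so isolating y',
  dy/dx = -(2e^(y))/(2x·e^(y)) = -1/x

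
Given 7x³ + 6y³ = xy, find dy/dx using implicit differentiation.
Apply d/dx to both sides, remembering that y depends on x. Each occurrence of y therefore brings in a y' = dy/dx via the chain rule.

With F(x, y) equal to the left-hand side minus the right, differentiate F term by term:
  d/dx[7x^3] = 21x^2
  d/dx[-xy] = -x·y' - y
  d/dx[6y^3] = 18y^2·y'
Adding these up, d/dx[F] = 0 becomes
  (21x^2 - y) + (-x + 18y^2)·y' = 0,
so isolating y',
  dy/dx = -(21x^2 - y)/(-x + 18y^2) = (21x^2 - y)/(x - 18y^2)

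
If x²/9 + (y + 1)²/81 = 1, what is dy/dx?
Apply d/dx to both sides, remembering that y depends on x. Each occurrence of y therefore brings in a y' = dy/dx via the chain rule.

With F(x, y) equal to the left-hand side minus the right, differentiate F term by term:
  d/dx[x^2/9] = 2x/9
  d/dx[(y + 1)^2/81] = 2·y'(y + 1)/81
  d/dx[-1] = 0
Adding these up, d/dx[F] = 0 becomes
  (2x/9) + (2y/81 + 2/81)·y' = 0,
so isolating y',
  dy/dx = -(2x/9)/(2y/81 + 2/81)
        = -(2x/9)/(2(y + 1)/81) = -9x/(y + 1)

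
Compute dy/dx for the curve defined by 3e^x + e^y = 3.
Differentiate the relation implicitly: treat y = y(x) and apply the chain rule, so every y-derivative picks up a y' = dy/dx factor.

With everything moved to the left-hand side, differentiate term by term:
  d/dx[3e^(x)] = 3e^(x)
  d/dx[e^(y)] = y'·e^(y)
  d/dx[-3] = 0

Separating the contributions that come from x directly and those that come through y:
  without y':      3e^(x)
  multiplying y':  e^(y)

so (3e^(x)) + (e^(y))·y' = 0, and therefore
  dy/dx = -(3e^(x))/(e^(y)) = -3e^(x - y)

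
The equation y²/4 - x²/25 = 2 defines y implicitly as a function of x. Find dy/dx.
Differentiate both sides with respect to x, treating y as y(x). By the chain rule, any term containing y contributes a factor of y' = dy/dx when we differentiate it.

Move every term to one side and write the relation as F(x, y) = 0. Term by term,
  d/dx[-x^2/25] = -2x/25
  d/dx[y^2/4] = y·y'/2
  d/dx[-2] = 0

The pieces without y' make up ∂F/∂x and the coefficient of y' is ∂F/∂y:
  ∂F/∂x = -2x/25,
  ∂F/∂y = y/2.

Since d/dx[F] = ∂F/∂x + (∂F/∂y)·y' = 0, solve for y':
  (∂F/∂y)·y' = -∂F/∂x
  dy/dx = -(∂F/∂x)/(∂F/∂y) = -(-2x/25)/(y/2) = 4x/(25y)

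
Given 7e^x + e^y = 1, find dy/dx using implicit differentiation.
Apply d/dx to both sides, remembering that y depends on x. Each occurrence of y therefore brings in a y' = dy/dx via the chain rule.

With F(x, y) equal to the left-hand side minus the right, differentiate F term by term:
  d/dx[7e^(x)] = 7e^(x)
  d/dx[e^(y)] = y'·e^(y)
  d/dx[-1] = 0
Adding these up, d/dx[F] = 0 becomes
  (7e^(x)) + (e^(y))·y' = 0,
so isolating y',
  dy/dx = -(7e^(x))/(e^(y)) = -7e^(x - y)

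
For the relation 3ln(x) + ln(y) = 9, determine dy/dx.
Differentiate both sides with respect to x, treating y as y(x). By the chain rule, any term containing y contributes a factor of y' = dy/dx when we differentiate it.

Move every term to one side and write the relation as F(x, y) = 0. Term by term,
  d/dx[3ln(x)] = 3/x
  d/dx[ln(y)] = y'/y
  d/dx[-9] = 0

The pieces without y' make up ∂F/∂x and the coefficient of y' is ∂F/∂y:
  ∂F/∂x = 3/x,
  ∂F/∂y = 1/y.

Since d/dx[F] = ∂F/∂x + (∂F/∂y)·y' = 0, solve for y':
  (∂F/∂y)·y' = -∂F/∂x
  dy/dx = -(∂F/∂x)/(∂F/∂y) = -(3/x)/(1/y) = -3y/x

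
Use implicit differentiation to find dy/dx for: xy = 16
Differentiate the relation implicitly: treat y = y(x) and apply the chain rule, so every y-derivative picks up a y' = dy/dx factor.

With everything moved to the left-hand side, differentiate term by term:
  d/dx[xy] = x·y' + y
  d/dx[-16] = 0

Separating the contributions that come from x directly and those that come through y:
  without y':      y
  multiplying y':  x

so (y) + (x)·y' = 0, and therefore
  dy/dx = -(y)/(x) = -y/x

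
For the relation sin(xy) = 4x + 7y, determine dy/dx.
Differentiate the relation implicitly: treat y = y(x) and apply the chain rule, so every y-derivative picks up a y' = dy/dx factor.

With everything moved to the left-hand side, differentiate term by term:
  d/dx[-4x] = -4
  d/dx[-7y] = -7·y'
  d/dx[sin(xy)] = (x·y' + y)·cos(xy)

Separating the contributions that come from x directly and those that come through y:
  without y':      y·cos(xy) - 4
  multiplying y':  x·cos(xy) - 7

so (y·cos(xy) - 4) + (x·cos(xy) - 7)·y' = 0, and therefore
  dy/dx = -(y·cos(xy) - 4)/(x·cos(xy) - 7) = (-y·cos(xy) + 4)/(x·cos(xy) - 7)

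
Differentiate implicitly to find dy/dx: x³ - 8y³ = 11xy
Differentiate both sides with respect to x, treating y as y(x). By the chain rule, any term containing y contributes a factor of y' = dy/dx when we differentiate it.

Move every term to one side and write the relation as F(x, y) = 0. Term by term,
  d/dx[x^3] = 3x^2
  d/dx[-11xy] = -11x·y' - 11y
  d/dx[-8y^3] = -24y^2·y'

The pieces without y' make up ∂F/∂x and the coefficient of y' is ∂F/∂y:
  ∂F/∂x = 3x^2 - 11y,
  ∂F/∂y = -11x - 24y^2.

Since d/dx[F] = ∂F/∂x + (∂F/∂y)·y' = 0, solve for y':
  (∂F/∂y)·y' = -∂F/∂x
  dy/dx = -(∂F/∂x)/(∂F/∂y) = -(3x^2 - 11y)/(-11x - 24y^2) = (3x^2 - 11y)/(11x + 24y^2)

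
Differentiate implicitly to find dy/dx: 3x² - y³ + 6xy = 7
Take d/dx of both sides. Since y is implicitly a function of x, the chain rule attaches a y' = dy/dx factor whenever we differentiate through y.

Set F(x, y) = (left side) − (right side), so the curve is F = 0. Differentiating each term of F:
  d/dx[3x^2] = 6x
  d/dx[6xy] = 6x·y' + 6y
  d/dx[-y^3] = -3y^2·y'
  d/dx[-7] = 0

Collecting, the y'-free part is the partial derivative in x and the y' coefficient is the partial derivative in y:
  ∂F/∂x = 6x + 6y
  ∂F/∂y = 6x - 3y^2

so d/dx[F(x, y(x))] = ∂F/∂x + (∂F/∂y)·y' = 0. Rearranging,
  dy/dx = -(∂F/∂x)/(∂F/∂y) = -(6x + 6y)/(6x - 3y^2) = 2(-x - y)/(2x - y^2)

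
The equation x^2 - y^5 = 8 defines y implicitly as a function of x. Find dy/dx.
Take d/dx of both sides. Since y is implicitly a function of x, the chain rule attaches a y' = dy/dx factor whenever we differentiate through y.

Set F(x, y) = (left side) − (right side), so the curve is F = 0. Differentiating each term of F:
  d/dx[x^2] = 2x
  d/dx[-y^5] = -5y^4·y'
  d/dx[-8] = 0

Collecting, the y'-free part is the partial derivative in x and the y' coefficient is the partial derivative in y:
  ∂F/∂x = 2x
  ∂F/∂y = -5y^4

so d/dx[F(x, y(x))] = ∂F/∂x + (∂F/∂y)·y' = 0. Rearranging,
  dy/dx = -(∂F/∂x)/(∂F/∂y) = -(2x)/(-5y^4) = 2x/(5y^4)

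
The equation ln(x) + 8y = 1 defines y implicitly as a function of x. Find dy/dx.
Take d/dx of both sides. Since y is implicitly a function of x, the chain rule attaches a y' = dy/dx factor whenever we differentiate through y.

Set F(x, y) = (left side) − (right side), so the curve is F = 0. Differentiating each term of F:
  d/dx[8y] = 8·y'
  d/dx[ln(x)] = 1/x
  d/dx[-1] = 0

Collecting, the y'-free part is the partial derivative in x and the y' coefficient is the partial derivative in y:
  ∂F/∂x = 1/x
  ∂F/∂y = 8

so d/dx[F(x, y(x))] = ∂F/∂x + (∂F/∂y)·y' = 0. Rearranging,
  dy/dx = -(∂F/∂x)/(∂F/∂y) = -(1/x)/(8) = -1/(8x)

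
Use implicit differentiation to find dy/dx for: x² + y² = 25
Differentiate the relation implicitly: treat y = y(x) and apply the chain rule, so every y-derivative picks up a y' = dy/dx factor.

With everything moved to the left-hand side, differentiate term by term:
  d/dx[x^2] = 2x
  d/dx[y^2] = 2y·y'
  d/dx[-25] = 0

Separating the contributions that come from x directly and those that come through y:
  without y':      2x
  multiplying y':  2y

so (2x) + (2y)·y' = 0, and therefore
  dy/dx = -(2x)/(2y) = -x/y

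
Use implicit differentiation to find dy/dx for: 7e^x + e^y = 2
Differentiate the relation implicitly: treat y = y(x) and apply the chain rule, so every y-derivative picks up a y' = dy/dx factor.

With everything moved to the left-hand side, differentiate term by term:
  d/dx[7e^(x)] = 7e^(x)
  d/dx[e^(y)] = y'·e^(y)
  d/dx[-2] = 0

Separating the contributions that come from x directly and those that come through y:
  without y':      7e^(x)
  multiplying y':  e^(y)

so (7e^(x)) + (e^(y))·y' = 0, and therefore
  dy/dx = -(7e^(x))/(e^(y)) = -7e^(x - y)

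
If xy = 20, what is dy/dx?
Apply d/dx to both sides, remembering that y depends on x. Each occurrence of y therefore brings in a y' = dy/dx via the chain rule.

With F(x, y) equal to the left-hand side minus the right, differentiate F term by term:
  d/dx[xy] = x·y' + y
  d/dx[-20] = 0
Adding these up, d/dx[F] = 0 becomes
  (y) + (x)·y' = 0,
so isolating y',
  dy/dx = -(y)/(x) = -y/x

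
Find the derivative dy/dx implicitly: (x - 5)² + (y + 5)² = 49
Differentiate the relation implicitly: treat y = y(x) and apply the chain rule, so every y-derivative picks up a y' = dy/dx factor.

With everything moved to the left-hand side, differentiate term by term:
  d/dx[(x - 5)^2] = 2x - 10
  d/dx[(y + 5)^2] = 2·y'(y + 5)
  d/dx[-49] = 0

Separating the contributions that come from x directly and those that come through y:
  without y':      2x - 10
  multiplying y':  2y + 10

so (2x - 10) + (2y + 10)·y' = 0, and therefore
  dy/dx = -(2x - 10)/(2y + 10) = (5 - x)/(y + 5)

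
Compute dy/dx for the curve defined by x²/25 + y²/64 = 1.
Apply d/dx to both sides, remembering that y depends on x. Each occurrence of y therefore brings in a y' = dy/dx via the chain rule.

With F(x, y) equal to the left-hand side minus the right, differentiate F term by term:
  d/dx[x^2/25] = 2x/25
  d/dx[y^2/64] = y·y'/32
  d/dx[-1] = 0
Adding these up, d/dx[F] = 0 becomes
  (2x/25) + (y/32)·y' = 0,
so isolating y',
  dy/dx = -(2x/25)/(y/32) = -64x/(25y)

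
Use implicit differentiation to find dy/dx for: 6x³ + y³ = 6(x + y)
Apply d/dx to both sides, remembering that y depends on x. Each occurrence of y therefore brings in a y' = dy/dx via the chain rule.

With F(x, y) equal to the left-hand side minus the right, differentiate F term by term:
  d/dx[6x^3] = 18x^2
  d/dx[-6x] = -6
  d/dx[y^3] = 3y^2·y'
  d/dx[-6y] = -6·y'
Adding these up, d/dx[F] = 0 becomes
  (18x^2 - 6) + (3y^2 - 6)·y' = 0,
so isolating y',
  dy/dx = -(18x^2 - 6)/(3y^2 - 6) = 2(1 - 3x^2)/(y^2 - 2)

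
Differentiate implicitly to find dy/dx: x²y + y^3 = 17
Differentiate both sides with respect to x, treating y as y(x). By the chain rule, any term containing y contributes a factor of y' = dy/dx when we differentiate it.

Move every term to one side and write the relation as F(x, y) = 0. Term by term,
  d/dx[x^2y] = x^2·y' + 2xy
  d/dx[y^3] = 3y^2·y'
  d/dx[-17] = 0

The pieces without y' make up ∂F/∂x and the coefficient of y' is ∂F/∂y:
  ∂F/∂x = 2xy,
  ∂F/∂y = x^2 + 3y^2.

Since d/dx[F] = ∂F/∂x + (∂F/∂y)·y' = 0, solve for y':
  (∂F/∂y)·y' = -∂F/∂x
  dy/dx = -(∂F/∂x)/(∂F/∂y) = -(2xy)/(x^2 + 3y^2) = -2xy/(x^2 + 3y^2)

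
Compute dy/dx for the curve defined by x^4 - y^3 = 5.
Differentiate the relation implicitly: treat y = y(x) and apply the chain rule, so every y-derivative picks up a y' = dy/dx factor.

With everything moved to the left-hand side, differentiate term by term:
  d/dx[x^4] = 4x^3
  d/dx[-y^3] = -3y^2·y'
  d/dx[-5] = 0

Separating the contributions that come from x directly and those that come through y:
  without y':      4x^3
  multiplying y':  -3y^2

so (4x^3) + (-3y^2)·y' = 0, and therefore
  dy/dx = -(4x^3)/(-3y^2) = 4x^3/(3y^2)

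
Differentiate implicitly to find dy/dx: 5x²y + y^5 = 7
Differentiate both sides with respect to x, treating y as y(x). By the chain rule, any term containing y contributes a factor of y' = dy/dx when we differentiate it.

Move every term to one side and write the relation as F(x, y) = 0. Term by term,
  d/dx[5x^2y] = 5x^2·y' + 10xy
  d/dx[y^5] = 5y^4·y'
  d/dx[-7] = 0

The pieces without y' make up ∂F/∂x and the coefficient of y' is ∂F/∂y:
  ∂F/∂x = 10xy,
  ∂F/∂y = 5x^2 + 5y^4.

Since d/dx[F] = ∂F/∂x + (∂F/∂y)·y' = 0, solve for y':
  (∂F/∂y)·y' = -∂F/∂x
  dy/dx = -(∂F/∂x)/(∂F/∂y) = -(10xy)/(5x^2 + 5y^4) = -2xy/(x^2 + y^4)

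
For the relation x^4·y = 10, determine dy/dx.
Differentiate the relation implicitly: treat y = y(x) and apply the chain rule, so every y-derivative picks up a y' = dy/dx factor.

With everything moved to the left-hand side, differentiate term by term:
  d/dx[x^4y] = x^4·y' + 4x^3y
  d/dx[-10] = 0

Separating the contributions that come from x directly and those that come through y:
  without y':      4x^3y
  multiplying y':  x^4

so (4x^3y) + (x^4)·y' = 0, and therefore
  dy/dx = -(4x^3y)/(x^4) = -4y/x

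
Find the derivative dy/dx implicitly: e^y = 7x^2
Differentiate both sides with respect to x, treating y as y(x). By the chain rule, any term containing y contributes a factor of y' = dy/dx when we differentiate it.

Move every term to one side and write the relation as F(x, y) = 0. Term by term,
  d/dx[-7x^2] = -14x
  d/dx[e^(y)] = y'·e^(y)

The pieces without y' make up ∂F/∂x and the coefficient of y' is ∂F/∂y:
  ∂F/∂x = -14x,
  ∂F/∂y = e^(y).

Since d/dx[F] = ∂F/∂x + (∂F/∂y)·y' = 0, solve for y':
  (∂F/∂y)·y' = -∂F/∂x
  dy/dx = -(∂F/∂x)/(∂F/∂y) = -(-14x)/(e^(y)) = 14x·e^(-y)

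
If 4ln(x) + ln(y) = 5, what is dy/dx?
Differentiate both sides with respect to x, treating y as y(x). By the chain rule, any term containing y contributes a factor of y' = dy/dx when we differentiate it.

Move every term to one side and write the relation as F(x, y) = 0. Term by term,
  d/dx[4ln(x)] = 4/x
  d/dx[ln(y)] = y'/y
  d/dx[-5] = 0

The pieces without y' make up ∂F/∂x and the coefficient of y' is ∂F/∂y:
  ∂F/∂x = 4/x,
  ∂F/∂y = 1/y.

Since d/dx[F] = ∂F/∂x + (∂F/∂y)·y' = 0, solve for y':
  (∂F/∂y)·y' = -∂F/∂x
  dy/dx = -(∂F/∂x)/(∂F/∂y) = -(4/x)/(1/y) = -4y/x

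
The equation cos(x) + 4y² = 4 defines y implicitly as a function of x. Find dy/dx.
Take d/dx of both sides. Since y is implicitly a function of x, the chain rule attaches a y' = dy/dx factor whenever we differentiate through y.

Set F(x, y) = (left side) − (right side), so the curve is F = 0. Differentiating each term of F:
  d/dx[4y^2] = 8y·y'
  d/dx[cos(x)] = -sin(x)
  d/dx[-4] = 0

Collecting, the y'-free part is the partial derivative in x and the y' coefficient is the partial derivative in y:
  ∂F/∂x = -sin(x)
  ∂F/∂y = 8y

so d/dx[F(x, y(x))] = ∂F/∂x + (∂F/∂y)·y' = 0. Rearranging,
  dy/dx = -(∂F/∂x)/(∂F/∂y) = -(-sin(x))/(8y) = sin(x)/(8y)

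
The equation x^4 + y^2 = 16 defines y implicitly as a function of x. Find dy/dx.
Apply d/dx to both sides, remembering that y depends on x. Each occurrence of y therefore brings in a y' = dy/dx via the chain rule.

With F(x, y) equal to the left-hand side minus the right, differentiate F term by term:
  d/dx[x^4] = 4x^3
  d/dx[y^2] = 2y·y'
  d/dx[-16] = 0
Adding these up, d/dx[F] = 0 becomes
  (4x^3) + (2y)·y' = 0,
so isolating y',
  dy/dx = -(4x^3)/(2y) = -2x^3/y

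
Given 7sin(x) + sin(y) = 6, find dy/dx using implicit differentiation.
Take d/dx of both sides. Since y is implicitly a function of x, the chain rule attaches a y' = dy/dx factor whenever we differentiate through y.

Set F(x, y) = (left side) − (right side), so the curve is F = 0. Differentiating each term of F:
  d/dx[7sin(x)] = 7cos(x)
  d/dx[sin(y)] = y'·cos(y)
  d/dx[-6] = 0

Collecting, the y'-free part is the partial derivative in x and the y' coefficient is the partial derivative in y:
  ∂F/∂x = 7cos(x)
  ∂F/∂y = cos(y)

so d/dx[F(x, y(x))] = ∂F/∂x + (∂F/∂y)·y' = 0. Rearranging,
  dy/dx = -(∂F/∂x)/(∂F/∂y) = -(7cos(x))/(cos(y)) = -7cos(x)/cos(y)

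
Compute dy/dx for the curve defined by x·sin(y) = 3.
Apply d/dx to both sides, remembering that y depends on x. Each occurrence of y therefore brings in a y' = dy/dx via the chain rule.

With F(x, y) equal to the left-hand side minus the right, differentiate F term by term:
  d/dx[x·sin(y)] = x·y'·cos(y) + sin(y)
  d/dx[-3] = 0
Adding these up, d/dx[F] = 0 becomes
  (sin(y)) + (x·cos(y))·y' = 0,
so isolating y',
  dy/dx = -(sin(y))/(x·cos(y)) = -tan(y)/x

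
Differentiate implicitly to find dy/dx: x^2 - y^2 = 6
Apply d/dx to both sides, remembering that y depends on x. Each occurrence of y therefore brings in a y' = dy/dx via the chain rule.

With F(x, y) equal to the left-hand side minus the right, differentiate F term by term:
  d/dx[x^2] = 2x
  d/dx[-y^2] = -2y·y'
  d/dx[-6] = 0
Adding these up, d/dx[F] = 0 becomes
  (2x) + (-2y)·y' = 0,
so isolating y',
  dy/dx = -(2x)/(-2y) = x/y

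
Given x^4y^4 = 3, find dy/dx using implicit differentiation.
Differentiate the relation implicitly: treat y = y(x) and apply the chain rule, so every y-derivative picks up a y' = dy/dx factor.

With everything moved to the left-hand side, differentiate term by term:
  d/dx[x^4y^4] = 4x^4y^3·y' + 4x^3y^4
  d/dx[-3] = 0

Separating the contributions that come from x directly and those that come through y:
  without y':      4x^3y^4
  multiplying y':  4x^4y^3

so (4x^3y^4) + (4x^4y^3)·y' = 0, and therefore
  dy/dx = -(4x^3y^4)/(4x^4y^3) = -y/x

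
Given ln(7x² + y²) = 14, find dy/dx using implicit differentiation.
Differentiate both sides with respect to x, treating y as y(x). By the chain rule, any term containing y contributes a factor of y' = dy/dx when we differentiate it.

Move every term to one side and write the relation as F(x, y) = 0. Term by term,
  d/dx[ln(7x^2 + y^2)] = (14x + 2y·y')/(7x^2 + y^2)
  d/dx[-14] = 0

The pieces without y' make up ∂F/∂x and the coefficient of y' is ∂F/∂y:
  ∂F/∂x = 14x/(7x^2 + y^2),
  ∂F/∂y = 2y/(7x^2 + y^2).

Since d/dx[F] = ∂F/∂x + (∂F/∂y)·y' = 0, solve for y':
  (∂F/∂y)·y' = -∂F/∂x
  dy/dx = -(∂F/∂x)/(∂F/∂y) = -(14x/(7x^2 + y^2))/(2y/(7x^2 + y^2)) = -7x/y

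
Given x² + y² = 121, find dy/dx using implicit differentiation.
Take d/dx of both sides. Since y is implicitly a function of x, the chain rule attaches a y' = dy/dx factor whenever we differentiate through y.

Set F(x, y) = (left side) − (right side), so the curve is F = 0. Differentiating each term of F:
  d/dx[x^2] = 2x
  d/dx[y^2] = 2y·y'
  d/dx[-121] = 0

Collecting, the y'-free part is the partial derivative in x and the y' coefficient is the partial derivative in y:
  ∂F/∂x = 2x
  ∂F/∂y = 2y

so d/dx[F(x, y(x))] = ∂F/∂x + (∂F/∂y)·y' = 0. Rearranging,
  dy/dx = -(∂F/∂x)/(∂F/∂y) = -(2x)/(2y) = -x/y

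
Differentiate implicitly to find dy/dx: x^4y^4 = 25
Take d/dx of both sides. Since y is implicitly a function of x, the chain rule attaches a y' = dy/dx factor whenever we differentiate through y.

Set F(x, y) = (left side) − (right side), so the curve is F = 0. Differentiating each term of F:
  d/dx[x^4y^4] = 4x^4y^3·y' + 4x^3y^4
  d/dx[-25] = 0

Collecting, the y'-free part is the partial derivative in x and the y' coefficient is the partial derivative in y:
  ∂F/∂x = 4x^3y^4
  ∂F/∂y = 4x^4y^3

so d/dx[F(x, y(x))] = ∂F/∂x + (∂F/∂y)·y' = 0. Rearranging,
  dy/dx = -(∂F/∂x)/(∂F/∂y) = -(4x^3y^4)/(4x^4y^3) = -y/x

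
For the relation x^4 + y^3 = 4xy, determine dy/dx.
Take d/dx of both sides. Since y is implicitly a function of x, the chain rule attaches a y' = dy/dx factor whenever we differentiate through y.

Set F(x, y) = (left side) − (right side), so the curve is F = 0. Differentiating each term of F:
  d/dx[x^4] = 4x^3
  d/dx[-4xy] = -4x·y' - 4y
  d/dx[y^3] = 3y^2·y'

Collecting, the y'-free part is the partial derivative in x and the y' coefficient is the partial derivative in y:
  ∂F/∂x = 4x^3 - 4y
  ∂F/∂y = -4x + 3y^2

so d/dx[F(x, y(x))] = ∂F/∂x + (∂F/∂y)·y' = 0. Rearranging,
  dy/dx = -(∂F/∂x)/(∂F/∂y) = -(4x^3 - 4y)/(-4x + 3y^2) = 4(x^3 - y)/(4x - 3y^2)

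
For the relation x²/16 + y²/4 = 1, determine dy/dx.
Take d/dx of both sides. Since y is implicitly a function of x, the chain rule attaches a y' = dy/dx factor whenever we differentiate through y.

Set F(x, y) = (left side) − (right side), so the curve is F = 0. Differentiating each term of F:
  d/dx[x^2/16] = x/8
  d/dx[y^2/4] = y·y'/2
  d/dx[-1] = 0

Collecting, the y'-free part is the partial derivative in x and the y' coefficient is the partial derivative in y:
  ∂F/∂x = x/8
  ∂F/∂y = y/2

so d/dx[F(x, y(x))] = ∂F/∂x + (∂F/∂y)·y' = 0. Rearranging,
  dy/dx = -(∂F/∂x)/(∂F/∂y) = -(x/8)/(y/2) = -x/(4y)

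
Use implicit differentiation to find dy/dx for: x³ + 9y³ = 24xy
Apply d/dx to both sides, remembering that y depends on x. Each occurrence of y therefore brings in a y' = dy/dx via the chain rule.

With F(x, y) equal to the left-hand side minus the right, differentiate F term by term:
  d/dx[x^3] = 3x^2
  d/dx[-24xy] = -24x·y' - 24y
  d/dx[9y^3] = 27y^2·y'
Adding these up, d/dx[F] = 0 becomes
  (3x^2 - 24y) + (-24x + 27y^2)·y' = 0,
so isolating y',
  dy/dx = -(3x^2 - 24y)/(-24x + 27y^2) = (x^2 - 8y)/(8x - 9y^2)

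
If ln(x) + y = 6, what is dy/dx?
Take d/dx of both sides. Since y is implicitly a function of x, the chain rule attaches a y' = dy/dx factor whenever we differentiate through y.

Set F(x, y) = (left side) − (right side), so the curve is F = 0. Differentiating each term of F:
  d/dx[y] = y'
  d/dx[ln(x)] = 1/x
  d/dx[-6] = 0

Collecting, the y'-free part is the partial derivative in x and the y' coefficient is the partial derivative in y:
  ∂F/∂x = 1/x
  ∂F/∂y = 1

so d/dx[F(x, y(x))] = ∂F/∂x + (∂F/∂y)·y' = 0. Rearranging,
  dy/dx = -(∂F/∂x)/(∂F/∂y) = -(1/x)/(1) = -1/x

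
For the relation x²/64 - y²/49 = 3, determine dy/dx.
Differentiate both sides with respect to x, treating y as y(x). By the chain rule, any term containing y contributes a factor of y' = dy/dx when we differentiate it.

Move every term to one side and write the relation as F(x, y) = 0. Term by term,
  d/dx[x^2/64] = x/32
  d/dx[-y^2/49] = -2y·y'/49
  d/dx[-3] = 0

The pieces without y' make up ∂F/∂x and the coefficient of y' is ∂F/∂y:
  ∂F/∂x = x/32,
  ∂F/∂y = -2y/49.

Since d/dx[F] = ∂F/∂x + (∂F/∂y)·y' = 0, solve for y':
  (∂F/∂y)·y' = -∂F/∂x
  dy/dx = -(∂F/∂x)/(∂F/∂y) = -(x/32)/(-2y/49) = 49x/(64y)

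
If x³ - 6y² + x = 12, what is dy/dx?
Differentiate the relation implicitly: treat y = y(x) and apply the chain rule, so every y-derivative picks up a y' = dy/dx factor.

With everything moved to the left-hand side, differentiate term by term:
  d/dx[x^3] = 3x^2
  d/dx[x] = 1
  d/dx[-6y^2] = -12y·y'
  d/dx[-12] = 0

Separating the contributions that come from x directly and those that come through y:
  without y':      3x^2 + 1
  multiplying y':  -12y

so (3x^2 + 1) + (-12y)·y' = 0, and therefore
  dy/dx = -(3x^2 + 1)/(-12y) = (3x^2 + 1)/(12y)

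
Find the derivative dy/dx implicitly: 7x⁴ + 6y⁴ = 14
Differentiate both sides with respect to x, treating y as y(x). By the chain rule, any term containing y contributes a factor of y' = dy/dx when we differentiate it.

Move every term to one side and write the relation as F(x, y) = 0. Term by term,
  d/dx[7x^4] = 28x^3
  d/dx[6y^4] = 24y^3·y'
  d/dx[-14] = 0

The pieces without y' make up ∂F/∂x and the coefficient of y' is ∂F/∂y:
  ∂F/∂x = 28x^3,
  ∂F/∂y = 24y^3.

Since d/dx[F] = ∂F/∂x + (∂F/∂y)·y' = 0, solve for y':
  (∂F/∂y)·y' = -∂F/∂x
  dy/dx = -(∂F/∂x)/(∂F/∂y) = -(28x^3)/(24y^3) = -7x^3/(6y^3)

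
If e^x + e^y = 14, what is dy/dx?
Differentiate both sides with respect to x, treating y as y(x). By the chain rule, any term containing y contributes a factor of y' = dy/dx when we differentiate it.

Move every term to one side and write the relation as F(x, y) = 0. Term by term,
  d/dx[e^(x)] = e^(x)
  d/dx[e^(y)] = y'·e^(y)
  d/dx[-14] = 0

The pieces without y' make up ∂F/∂x and the coefficient of y' is ∂F/∂y:
  ∂F/∂x = e^(x),
  ∂F/∂y = e^(y).

Since d/dx[F] = ∂F/∂x + (∂F/∂y)·y' = 0, solve for y':
  (∂F/∂y)·y' = -∂F/∂x
  dy/dx = -(∂F/∂x)/(∂F/∂y) = -(e^(x))/(e^(y)) = -e^(x - y)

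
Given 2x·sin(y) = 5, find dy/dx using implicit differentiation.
Take d/dx of both sides. Since y is implicitly a function of x, the chain rule attaches a y' = dy/dx factor whenever we differentiate through y.

Set F(x, y) = (left side) − (right side), so the curve is F = 0. Differentiating each term of F:
  d/dx[2x·sin(y)] = 2x·y'·cos(y) + 2sin(y)
  d/dx[-5] = 0

Collecting, the y'-free part is the partial derivative in x and the y' coefficient is the partial derivative in y:
  ∂F/∂x = 2sin(y)
  ∂F/∂y = 2x·cos(y)

so d/dx[F(x, y(x))] = ∂F/∂x + (∂F/∂y)·y' = 0. Rearranging,
  dy/dx = -(∂F/∂x)/(∂F/∂y) = -(2sin(y))/(2x·cos(y)) = -tan(y)/x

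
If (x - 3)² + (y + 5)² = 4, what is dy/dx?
Take d/dx of both sides. Since y is implicitly a function of x, the chain rule attaches a y' = dy/dx factor whenever we differentiate through y.

Set F(x, y) = (left side) − (right side), so the curve is F = 0. Differentiating each term of F:
  d/dx[(x - 3)^2] = 2x - 6
  d/dx[(y + 5)^2] = 2·y'(y + 5)
  d/dx[-4] = 0

Collecting, the y'-free part is the partial derivative in x and the y' coefficient is the partial derivative in y:
  ∂F/∂x = 2x - 6
  ∂F/∂y = 2y + 10

so d/dx[F(x, y(x))] = ∂F/∂x + (∂F/∂y)·y' = 0. Rearranging,
  dy/dx = -(∂F/∂x)/(∂F/∂y) = -(2x - 6)/(2y + 10) = (3 - x)/(y + 5)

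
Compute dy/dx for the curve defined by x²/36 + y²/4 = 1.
Take d/dx of both sides. Since y is implicitly a function of x, the chain rule attaches a y' = dy/dx factor whenever we differentiate through y.

Set F(x, y) = (left side) − (right side), so the curve is F = 0. Differentiating each term of F:
  d/dx[x^2/36] = x/18
  d/dx[y^2/4] = y·y'/2
  d/dx[-1] = 0

Collecting, the y'-free part is the partial derivative in x and the y' coefficient is the partial derivative in y:
  ∂F/∂x = x/18
  ∂F/∂y = y/2

so d/dx[F(x, y(x))] = ∂F/∂x + (∂F/∂y)·y' = 0. Rearranging,
  dy/dx = -(∂F/∂x)/(∂F/∂y) = -(x/18)/(y/2) = -x/(9y)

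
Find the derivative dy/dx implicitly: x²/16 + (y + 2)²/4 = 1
Apply d/dx to both sides, remembering that y depends on x. Each occurrence of y therefore brings in a y' = dy/dx via the chain rule.

With F(x, y) equal to the left-hand side minus the right, differentiate F term by term:
  d/dx[x^2/16] = x/8
  d/dx[(y + 2)^2/4] = y'(y + 2)/2
  d/dx[-1] = 0
Adding these up, d/dx[F] = 0 becomes
  (x/8) + (y/2 + 1)·y' = 0,
so isolating y',
  dy/dx = -(x/8)/(y/2 + 1)
        = -(x/8)/((y + 2)/2) = -x/(4y + 8)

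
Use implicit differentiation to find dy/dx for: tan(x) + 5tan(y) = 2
Apply d/dx to both sides, remembering that y depends on x. Each occurrence of y therefore brings in a y' = dy/dx via the chain rule.

With F(x, y) equal to the left-hand side minus the right, differentiate F term by term:
  d/dx[tan(x)] = tan(x)^2 + 1
  d/dx[5tan(y)] = 5·y'(tan(y)^2 + 1)
  d/dx[-2] = 0
Adding these up, d/dx[F] = 0 becomes
  (tan(x)^2 + 1) + (5tan(y)^2 + 5)·y' = 0,
so isolating y',
  dy/dx = -(tan(x)^2 + 1)/(5tan(y)^2 + 5) = -cos(y)^2/(5cos(x)^2)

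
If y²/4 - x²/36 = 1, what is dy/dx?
Take d/dx of both sides. Since y is implicitly a function of x, the chain rule attaches a y' = dy/dx factor whenever we differentiate through y.

Set F(x, y) = (left side) − (right side), so the curve is F = 0. Differentiating each term of F:
  d/dx[-x^2/36] = -x/18
  d/dx[y^2/4] = y·y'/2
  d/dx[-1] = 0

Collecting, the y'-free part is the partial derivative in x and the y' coefficient is the partial derivative in y:
  ∂F/∂x = -x/18
  ∂F/∂y = y/2

so d/dx[F(x, y(x))] = ∂F/∂x + (∂F/∂y)·y' = 0. Rearranging,
  dy/dx = -(∂F/∂x)/(∂F/∂y) = -(-x/18)/(y/2) = x/(9y)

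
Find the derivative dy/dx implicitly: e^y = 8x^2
Differentiate both sides with respect to x, treating y as y(x). By the chain rule, any term containing y contributes a factor of y' = dy/dx when we differentiate it.

Move every term to one side and write the relation as F(x, y) = 0. Term by term,
  d/dx[-8x^2] = -16x
  d/dx[e^(y)] = y'·e^(y)

The pieces without y' make up ∂F/∂x and the coefficient of y' is ∂F/∂y:
  ∂F/∂x = -16x,
  ∂F/∂y = e^(y).

Since d/dx[F] = ∂F/∂x + (∂F/∂y)·y' = 0, solve for y':
  (∂F/∂y)·y' = -∂F/∂x
  dy/dx = -(∂F/∂x)/(∂F/∂y) = -(-16x)/(e^(y)) = 16x·e^(-y)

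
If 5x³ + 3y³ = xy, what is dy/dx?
Apply d/dx to both sides, remembering that y depends on x. Each occurrence of y therefore brings in a y' = dy/dx via the chain rule.

With F(x, y) equal to the left-hand side minus the right, differentiate F term by term:
  d/dx[5x^3] = 15x^2
  d/dx[-xy] = -x·y' - y
  d/dx[3y^3] = 9y^2·y'
Adding these up, d/dx[F] = 0 becomes
  (15x^2 - y) + (-x + 9y^2)·y' = 0,
so isolating y',
  dy/dx = -(15x^2 - y)/(-x + 9y^2) = (15x^2 - y)/(x - 9y^2)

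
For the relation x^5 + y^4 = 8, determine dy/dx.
Differentiate the relation implicitly: treat y = y(x) and apply the chain rule, so every y-derivative picks up a y' = dy/dx factor.

With everything moved to the left-hand side, differentiate term by term:
  d/dx[x^5] = 5x^4
  d/dx[y^4] = 4y^3·y'
  d/dx[-8] = 0

Separating the contributions that come from x directly and those that come through y:
  without y':      5x^4
  multiplying y':  4y^3

so (5x^4) + (4y^3)·y' = 0, and therefore
  dy/dx = -(5x^4)/(4y^3) = -5x^4/(4y^3)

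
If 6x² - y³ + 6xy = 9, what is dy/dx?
Apply d/dx to both sides, remembering that y depends on x. Each occurrence of y therefore brings in a y' = dy/dx via the chain rule.

With F(x, y) equal to the left-hand side minus the right, differentiate F term by term:
  d/dx[6x^2] = 12x
  d/dx[6xy] = 6x·y' + 6y
  d/dx[-y^3] = -3y^2·y'
  d/dx[-9] = 0
Adding these up, d/dx[F] = 0 becomes
  (12x + 6y) + (6x - 3y^2)·y' = 0,
so isolating y',
  dy/dx = -(12x + 6y)/(6x - 3y^2) = 2(-2x - y)/(2x - y^2)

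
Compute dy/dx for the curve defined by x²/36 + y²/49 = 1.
Differentiate both sides with respect to x, treating y as y(x). By the chain rule, any term containing y contributes a factor of y' = dy/dx when we differentiate it.

Move every term to one side and write the relation as F(x, y) = 0. Term by term,
  d/dx[x^2/36] = x/18
  d/dx[y^2/49] = 2y·y'/49
  d/dx[-1] = 0

The pieces without y' make up ∂F/∂x and the coefficient of y' is ∂F/∂y:
  ∂F/∂x = x/18,
  ∂F/∂y = 2y/49.

Since d/dx[F] = ∂F/∂x + (∂F/∂y)·y' = 0, solve for y':
  (∂F/∂y)·y' = -∂F/∂x
  dy/dx = -(∂F/∂x)/(∂F/∂y) = -(x/18)/(2y/49) = -49x/(36y)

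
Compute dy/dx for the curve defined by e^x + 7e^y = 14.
Differentiate both sides with respect to x, treating y as y(x). By the chain rule, any term containing y contributes a factor of y' = dy/dx when we differentiate it.

Move every term to one side and write the relation as F(x, y) = 0. Term by term,
  d/dx[e^(x)] = e^(x)
  d/dx[7e^(y)] = 7·y'·e^(y)
  d/dx[-14] = 0

The pieces without y' make up ∂F/∂x and the coefficient of y' is ∂F/∂y:
  ∂F/∂x = e^(x),
  ∂F/∂y = 7e^(y).

Since d/dx[F] = ∂F/∂x + (∂F/∂y)·y' = 0, solve for y':
  (∂F/∂y)·y' = -∂F/∂x
  dy/dx = -(∂F/∂x)/(∂F/∂y) = -(e^(x))/(7e^(y)) = -e^(x - y)/7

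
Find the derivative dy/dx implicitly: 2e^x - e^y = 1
Differentiate both sides with respect to x, treating y as y(x). By the chain rule, any term containing y contributes a factor of y' = dy/dx when we differentiate it.

Move every term to one side and write the relation as F(x, y) = 0. Term by term,
  d/dx[2e^(x)] = 2e^(x)
  d/dx[-e^(y)] = -y'·e^(y)
  d/dx[-1] = 0

The pieces without y' make up ∂F/∂x and the coefficient of y' is ∂F/∂y:
  ∂F/∂x = 2e^(x),
  ∂F/∂y = -e^(y).

Since d/dx[F] = ∂F/∂x + (∂F/∂y)·y' = 0, solve for y':
  (∂F/∂y)·y' = -∂F/∂x
  dy/dx = -(∂F/∂x)/(∂F/∂y) = -(2e^(x))/(-e^(y)) = 2e^(x - y)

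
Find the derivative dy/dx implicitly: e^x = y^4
Apply d/dx to both sides, remembering that y depends on x. Each occurrence of y therefore brings in a y' = dy/dx via the chain rule.

With F(x, y) equal to the left-hand side minus the right, differentiate F term by term:
  d/dx[-y^4] = -4y^3·y'
  d/dx[e^(x)] = e^(x)
Adding these up, d/dx[F] = 0 becomes
  (e^(x)) + (-4y^3)·y' = 0,
so isolating y',
  dy/dx = -(e^(x))/(-4y^3) = e^(x)/(4y^3)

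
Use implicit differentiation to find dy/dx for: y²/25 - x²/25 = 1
Take d/dx of both sides. Since y is implicitly a function of x, the chain rule attaches a y' = dy/dx factor whenever we differentiate through y.

Set F(x, y) = (left side) − (right side), so the curve is F = 0. Differentiating each term of F:
  d/dx[-x^2/25] = -2x/25
  d/dx[y^2/25] = 2y·y'/25
  d/dx[-1] = 0

Collecting, the y'-free part is the partial derivative in x and the y' coefficient is the partial derivative in y:
  ∂F/∂x = -2x/25
  ∂F/∂y = 2y/25

so d/dx[F(x, y(x))] = ∂F/∂x + (∂F/∂y)·y' = 0. Rearranging,
  dy/dx = -(∂F/∂x)/(∂F/∂y) = -(-2x/25)/(2y/25) = x/y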